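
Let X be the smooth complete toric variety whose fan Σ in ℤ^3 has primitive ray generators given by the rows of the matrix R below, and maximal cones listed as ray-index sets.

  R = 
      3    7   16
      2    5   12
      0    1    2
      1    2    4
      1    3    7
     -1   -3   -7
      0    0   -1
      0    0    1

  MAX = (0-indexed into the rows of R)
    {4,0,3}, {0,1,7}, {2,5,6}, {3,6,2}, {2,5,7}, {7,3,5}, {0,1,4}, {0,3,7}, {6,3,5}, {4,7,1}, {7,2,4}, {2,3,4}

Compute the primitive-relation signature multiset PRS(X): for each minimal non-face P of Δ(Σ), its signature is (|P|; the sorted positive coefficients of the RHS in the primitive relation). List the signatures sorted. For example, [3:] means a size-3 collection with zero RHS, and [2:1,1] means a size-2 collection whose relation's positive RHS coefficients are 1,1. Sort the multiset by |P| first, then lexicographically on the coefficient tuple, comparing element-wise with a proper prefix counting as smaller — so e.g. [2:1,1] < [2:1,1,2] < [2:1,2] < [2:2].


Minimal non-faces — 14 found among 8 rays, 12 max cones:

  {4,5}:  v_{4} + v_{5} = 0 ; sig = [2:]
  {6,7}:  v_{6} + v_{7} = 0 ; sig = [2:]
  {1,3}:  v_{1} + v_{3} = v_{0} ; sig = [2:1]
  {1,5}:  v_{1} + v_{5} = v_{3} + v_{7} ; sig = [2:1,1]
  {1,6}:  v_{1} + v_{6} = v_{3} + v_{4} ; sig = [2:1,1]
  {4,6}:  v_{4} + v_{6} = v_{2} + v_{3} ; sig = [2:1,1]
  {0,2}:  v_{0} + v_{2} = v_{3} + 2·v_{4} ; sig = [2:1,2]
  {0,5}:  v_{0} + v_{5} = 2·v_{3} + v_{7} ; sig = [2:1,2]
  {0,6}:  v_{0} + v_{6} = 2·v_{3} + v_{4} ; sig = [2:1,2]
  {1,2}:  v_{1} + v_{2} = 2·v_{4} ; sig = [2:2]
  {2,3,5}:  v_{2} + v_{3} + v_{5} = v_{6} ; sig = [3:1]
  {2,3,7}:  v_{2} + v_{3} + v_{7} = v_{4} ; sig = [3:1]
  {3,4,7}:  v_{3} + v_{4} + v_{7} = v_{1} ; sig = [3:1]
  {0,4,7}:  v_{0} + v_{4} + v_{7} = 2·v_{1} ; sig = [3:2]

Signatures (|P|; sorted positive RHS coefficients), sorted:
    |P|=2: 10 collections, coeffs (), (), (1), (1,1), (1,1), (1,1), (1,2), (1,2), (1,2), (2)
    |P|=3: 4 collections, coeffs (1), (1), (1), (2)


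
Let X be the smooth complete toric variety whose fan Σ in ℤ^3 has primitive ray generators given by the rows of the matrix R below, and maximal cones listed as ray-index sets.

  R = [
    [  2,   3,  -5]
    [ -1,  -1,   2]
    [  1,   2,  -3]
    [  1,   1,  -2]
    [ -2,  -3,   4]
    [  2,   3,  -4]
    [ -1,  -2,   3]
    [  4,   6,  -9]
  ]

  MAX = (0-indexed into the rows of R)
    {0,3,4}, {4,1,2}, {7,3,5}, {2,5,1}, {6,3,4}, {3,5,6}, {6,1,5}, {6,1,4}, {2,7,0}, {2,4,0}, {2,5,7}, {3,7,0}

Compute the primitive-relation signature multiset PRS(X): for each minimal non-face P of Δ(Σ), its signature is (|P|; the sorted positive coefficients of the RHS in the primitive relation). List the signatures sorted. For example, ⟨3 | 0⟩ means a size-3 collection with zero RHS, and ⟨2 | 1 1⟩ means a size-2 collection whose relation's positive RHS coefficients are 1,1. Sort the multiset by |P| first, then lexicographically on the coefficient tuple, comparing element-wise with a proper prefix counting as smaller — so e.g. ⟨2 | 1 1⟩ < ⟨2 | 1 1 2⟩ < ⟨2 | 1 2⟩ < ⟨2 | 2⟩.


Σ has 10 primitive collections:

  {1,3}:  v_{1} + v_{3} = 0  →  sig = ⟨2 | 0⟩
  {2,6}:  v_{2} + v_{6} = 0  →  sig = ⟨2 | 0⟩
  {4,5}:  v_{4} + v_{5} = 0  →  sig = ⟨2 | 0⟩
  {0,1}:  v_{0} + v_{1} = v_{2}  →  sig = ⟨2 | 1⟩
  {0,5}:  v_{0} + v_{5} = v_{7}  →  sig = ⟨2 | 1⟩
  {0,6}:  v_{0} + v_{6} = v_{3}  →  sig = ⟨2 | 1⟩
  {2,3}:  v_{2} + v_{3} = v_{0}  →  sig = ⟨2 | 1⟩
  {4,7}:  v_{4} + v_{7} = v_{0}  →  sig = ⟨2 | 1⟩
  {1,7}:  v_{1} + v_{7} = v_{2} + v_{5}  →  sig = ⟨2 | 1 1⟩
  {6,7}:  v_{6} + v_{7} = v_{3} + v_{5}  →  sig = ⟨2 | 1 1⟩

Signatures (|P|; sorted positive RHS coefficients), sorted:
    |P|=2: 10 collections, coeffs (), (), (), (1), (1), (1), (1), (1), (1,1), (1,1)


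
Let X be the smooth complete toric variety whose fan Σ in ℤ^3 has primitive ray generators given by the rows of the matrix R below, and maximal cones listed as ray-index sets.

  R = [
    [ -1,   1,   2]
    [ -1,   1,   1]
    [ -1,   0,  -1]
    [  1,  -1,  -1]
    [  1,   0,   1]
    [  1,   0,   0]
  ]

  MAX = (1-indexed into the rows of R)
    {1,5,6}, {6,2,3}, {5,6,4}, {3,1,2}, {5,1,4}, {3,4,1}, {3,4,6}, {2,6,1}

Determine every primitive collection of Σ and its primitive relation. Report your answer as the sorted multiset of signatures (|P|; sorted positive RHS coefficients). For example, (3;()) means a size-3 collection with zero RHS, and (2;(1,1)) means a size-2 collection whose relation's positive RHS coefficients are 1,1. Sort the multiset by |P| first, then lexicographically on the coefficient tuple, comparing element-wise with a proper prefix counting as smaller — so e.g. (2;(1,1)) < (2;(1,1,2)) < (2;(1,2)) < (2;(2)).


|primitive collections| = 5. Relations:

  P={2,4}:  v_{2} + v_{4} = 0 ; sig = (2;())
  P={3,5}:  v_{3} + v_{5} = 0 ; sig = (2;())
  P={2,5}:  v_{2} + v_{5} = v_{1} + v_{6} ; sig = (2;(1,1))
  P={1,3,6}:  v_{1} + v_{3} + v_{6} = v_{2} ; sig = (3;(1))
  P={1,4,6}:  v_{1} + v_{4} + v_{6} = v_{5} ; sig = (3;(1))

Hence PRS(X_Σ) =
[(2;()), (2;()), (2;(1,1)), (3;(1)), (3;(1))]


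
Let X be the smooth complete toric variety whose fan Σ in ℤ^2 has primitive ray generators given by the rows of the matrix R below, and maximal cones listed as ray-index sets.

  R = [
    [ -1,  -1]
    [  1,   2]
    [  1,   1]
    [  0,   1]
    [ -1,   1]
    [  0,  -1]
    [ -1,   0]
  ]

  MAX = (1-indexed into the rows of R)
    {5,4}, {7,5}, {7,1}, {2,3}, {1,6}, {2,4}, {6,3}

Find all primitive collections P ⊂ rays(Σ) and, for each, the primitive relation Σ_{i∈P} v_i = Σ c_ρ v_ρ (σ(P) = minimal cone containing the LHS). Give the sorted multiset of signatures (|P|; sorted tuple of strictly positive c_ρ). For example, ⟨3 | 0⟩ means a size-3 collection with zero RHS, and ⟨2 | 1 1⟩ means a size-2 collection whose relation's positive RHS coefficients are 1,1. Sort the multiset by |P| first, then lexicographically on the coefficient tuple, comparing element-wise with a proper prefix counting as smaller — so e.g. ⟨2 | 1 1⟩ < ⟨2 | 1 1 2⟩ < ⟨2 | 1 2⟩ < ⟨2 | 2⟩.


14 minimal non-faces of Δ(Σ) (on 7 rays):

  • {1,3}:  v_{1} + v_{3} = 0  ⇒ sig = ⟨2 | 0⟩
  • {4,6}:  v_{4} + v_{6} = 0  ⇒ sig = ⟨2 | 0⟩
  • {1,2}:  v_{1} + v_{2} = v_{4}  ⇒ sig = ⟨2 | 1⟩
  • {1,4}:  v_{1} + v_{4} = v_{7}  ⇒ sig = ⟨2 | 1⟩
  • {2,6}:  v_{2} + v_{6} = v_{3}  ⇒ sig = ⟨2 | 1⟩
  • {3,4}:  v_{3} + v_{4} = v_{2}  ⇒ sig = ⟨2 | 1⟩
  • {3,7}:  v_{3} + v_{7} = v_{4}  ⇒ sig = ⟨2 | 1⟩
  • {4,7}:  v_{4} + v_{7} = v_{5}  ⇒ sig = ⟨2 | 1⟩
  • {5,6}:  v_{5} + v_{6} = v_{7}  ⇒ sig = ⟨2 | 1⟩
  • {6,7}:  v_{6} + v_{7} = v_{1}  ⇒ sig = ⟨2 | 1⟩
  • {1,5}:  v_{1} + v_{5} = 2·v_{7}  ⇒ sig = ⟨2 | 2⟩
  • {2,7}:  v_{2} + v_{7} = 2·v_{4}  ⇒ sig = ⟨2 | 2⟩
  • {3,5}:  v_{3} + v_{5} = 2·v_{4}  ⇒ sig = ⟨2 | 2⟩
  • {2,5}:  v_{2} + v_{5} = 3·v_{4}  ⇒ sig = ⟨2 | 3⟩

Hence PRS(X_Σ) =
[⟨2 | 0⟩, ⟨2 | 0⟩, ⟨2 | 1⟩, ⟨2 | 1⟩, ⟨2 | 1⟩, ⟨2 | 1⟩, ⟨2 | 1⟩, ⟨2 | 1⟩, ⟨2 | 1⟩, ⟨2 | 1⟩, ⟨2 | 2⟩, ⟨2 | 2⟩, ⟨2 | 2⟩, ⟨2 | 3⟩]


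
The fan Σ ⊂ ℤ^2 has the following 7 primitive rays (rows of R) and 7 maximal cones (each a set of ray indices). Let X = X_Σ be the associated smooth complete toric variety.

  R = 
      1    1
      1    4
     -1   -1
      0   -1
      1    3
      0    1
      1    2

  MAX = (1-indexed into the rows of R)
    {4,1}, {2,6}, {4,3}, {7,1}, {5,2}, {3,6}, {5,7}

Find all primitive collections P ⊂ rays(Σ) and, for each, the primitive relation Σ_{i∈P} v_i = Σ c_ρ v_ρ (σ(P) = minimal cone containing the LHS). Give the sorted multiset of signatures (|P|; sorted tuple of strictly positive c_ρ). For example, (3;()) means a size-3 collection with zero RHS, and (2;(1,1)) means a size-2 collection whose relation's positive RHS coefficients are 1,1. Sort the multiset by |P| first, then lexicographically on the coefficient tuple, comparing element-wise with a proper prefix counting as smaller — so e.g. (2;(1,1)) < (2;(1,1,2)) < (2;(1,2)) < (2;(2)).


Δ(Σ) — 7 vertices, 14 min non-faces:

  P = {1,3}:  v_{1} + v_{3} = 0  →  sig = (2;())
  P = {4,6}:  v_{4} + v_{6} = 0  →  sig = (2;())
  P = {1,6}:  v_{1} + v_{6} = v_{7}  →  sig = (2;(1))
  P = {2,4}:  v_{2} + v_{4} = v_{5}  →  sig = (2;(1))
  P = {3,7}:  v_{3} + v_{7} = v_{6}  →  sig = (2;(1))
  P = {4,5}:  v_{4} + v_{5} = v_{7}  →  sig = (2;(1))
  P = {4,7}:  v_{4} + v_{7} = v_{1}  →  sig = (2;(1))
  P = {5,6}:  v_{5} + v_{6} = v_{2}  →  sig = (2;(1))
  P = {6,7}:  v_{6} + v_{7} = v_{5}  →  sig = (2;(1))
  P = {1,2}:  v_{1} + v_{2} = v_{5} + v_{7}  →  sig = (2;(1,1))
  P = {1,5}:  v_{1} + v_{5} = 2·v_{7}  →  sig = (2;(2))
  P = {2,7}:  v_{2} + v_{7} = 2·v_{5}  →  sig = (2;(2))
  P = {3,5}:  v_{3} + v_{5} = 2·v_{6}  →  sig = (2;(2))
  P = {2,3}:  v_{2} + v_{3} = 3·v_{6}  →  sig = (2;(3))

Signatures (|P|; sorted positive RHS coefficients), sorted:
    |P|=2: 14 collections, coeffs (), (), (1), (1), (1), (1), (1), (1), (1), (1,1), (2), (2), (2), (3)


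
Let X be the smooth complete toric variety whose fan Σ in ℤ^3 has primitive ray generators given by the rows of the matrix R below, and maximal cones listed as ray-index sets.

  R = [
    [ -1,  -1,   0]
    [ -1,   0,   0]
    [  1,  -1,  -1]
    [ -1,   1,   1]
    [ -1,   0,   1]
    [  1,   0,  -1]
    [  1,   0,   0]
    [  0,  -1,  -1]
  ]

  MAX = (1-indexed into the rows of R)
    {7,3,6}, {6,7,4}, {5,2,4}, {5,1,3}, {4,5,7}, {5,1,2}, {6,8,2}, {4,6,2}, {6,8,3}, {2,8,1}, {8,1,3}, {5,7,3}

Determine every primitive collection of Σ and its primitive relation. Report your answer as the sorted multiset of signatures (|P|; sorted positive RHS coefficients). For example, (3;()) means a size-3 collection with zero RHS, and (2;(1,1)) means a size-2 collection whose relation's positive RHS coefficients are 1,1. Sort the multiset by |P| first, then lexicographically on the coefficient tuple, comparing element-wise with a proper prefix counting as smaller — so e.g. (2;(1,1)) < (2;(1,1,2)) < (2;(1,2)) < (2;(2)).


10 collections generate NE(X_Σ); each relation:

  P={2,7}:  v_{2} + v_{7} = 0  →  sig = (2;())
  P={3,4}:  v_{3} + v_{4} = 0  →  sig = (2;())
  P={5,6}:  v_{5} + v_{6} = 0  →  sig = (2;())
  P={1,6}:  v_{1} + v_{6} = v_{8}  →  sig = (2;(1))
  P={2,3}:  v_{2} + v_{3} = v_{8}  →  sig = (2;(1))
  P={4,8}:  v_{4} + v_{8} = v_{2}  →  sig = (2;(1))
  P={5,8}:  v_{5} + v_{8} = v_{1}  →  sig = (2;(1))
  P={7,8}:  v_{7} + v_{8} = v_{3}  →  sig = (2;(1))
  P={1,4}:  v_{1} + v_{4} = v_{2} + v_{5}  →  sig = (2;(1,1))
  P={1,7}:  v_{1} + v_{7} = v_{3} + v_{5}  →  sig = (2;(1,1))

Signatures (|P|; sorted positive RHS coefficients), sorted:
{ (2;()) ×3,  (2;(1)) ×5,  (2;(1,1)) ×2 }


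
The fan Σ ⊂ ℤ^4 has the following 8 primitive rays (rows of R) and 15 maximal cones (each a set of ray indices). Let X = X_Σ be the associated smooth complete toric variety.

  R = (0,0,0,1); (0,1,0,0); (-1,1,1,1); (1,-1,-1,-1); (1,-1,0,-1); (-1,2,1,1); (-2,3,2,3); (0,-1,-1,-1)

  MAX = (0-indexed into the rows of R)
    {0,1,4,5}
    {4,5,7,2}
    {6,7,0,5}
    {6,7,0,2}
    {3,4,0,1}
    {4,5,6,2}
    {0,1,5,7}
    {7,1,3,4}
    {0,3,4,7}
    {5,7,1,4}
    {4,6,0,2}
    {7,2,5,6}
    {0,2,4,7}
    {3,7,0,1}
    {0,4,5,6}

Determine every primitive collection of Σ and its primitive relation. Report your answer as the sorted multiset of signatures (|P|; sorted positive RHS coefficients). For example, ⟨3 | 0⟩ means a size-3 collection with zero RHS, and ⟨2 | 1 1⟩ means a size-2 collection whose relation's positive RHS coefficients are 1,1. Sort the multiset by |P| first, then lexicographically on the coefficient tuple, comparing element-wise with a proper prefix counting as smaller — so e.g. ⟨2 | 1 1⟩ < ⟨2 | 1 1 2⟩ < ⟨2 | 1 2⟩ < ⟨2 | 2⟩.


Primitive collections (9):

  P = {2,3}:  v_{2} + v_{3} = 0  →  sig = ⟨2 | 0⟩
  P = {1,2}:  v_{1} + v_{2} = v_{5}  →  sig = ⟨2 | 1⟩
  P = {3,5}:  v_{3} + v_{5} = v_{1}  →  sig = ⟨2 | 1⟩
  P = {3,6}:  v_{3} + v_{6} = v_{0} + v_{5}  →  sig = ⟨2 | 1 1⟩
  P = {1,6}:  v_{1} + v_{6} = v_{0} + 2·v_{5}  →  sig = ⟨2 | 1 2⟩
  P = {0,2,5}:  v_{0} + v_{2} + v_{5} = v_{6}  →  sig = ⟨3 | 1⟩
  P = {4,6,7}:  v_{4} + v_{6} + v_{7} = v_{2}  →  sig = ⟨3 | 1⟩
  P = {0,4,5,7}:  v_{0} + v_{4} + v_{5} + v_{7} = 0  →  sig = ⟨4 | 0⟩
  P = {0,1,4,7}:  v_{0} + v_{1} + v_{4} + v_{7} = v_{3}  →  sig = ⟨4 | 1⟩

Sorted signature multiset PRS(X):
[⟨2 | 0⟩, ⟨2 | 1⟩, ⟨2 | 1⟩, ⟨2 | 1 1⟩, ⟨2 | 1 2⟩, ⟨3 | 1⟩, ⟨3 | 1⟩, ⟨4 | 0⟩, ⟨4 | 1⟩]


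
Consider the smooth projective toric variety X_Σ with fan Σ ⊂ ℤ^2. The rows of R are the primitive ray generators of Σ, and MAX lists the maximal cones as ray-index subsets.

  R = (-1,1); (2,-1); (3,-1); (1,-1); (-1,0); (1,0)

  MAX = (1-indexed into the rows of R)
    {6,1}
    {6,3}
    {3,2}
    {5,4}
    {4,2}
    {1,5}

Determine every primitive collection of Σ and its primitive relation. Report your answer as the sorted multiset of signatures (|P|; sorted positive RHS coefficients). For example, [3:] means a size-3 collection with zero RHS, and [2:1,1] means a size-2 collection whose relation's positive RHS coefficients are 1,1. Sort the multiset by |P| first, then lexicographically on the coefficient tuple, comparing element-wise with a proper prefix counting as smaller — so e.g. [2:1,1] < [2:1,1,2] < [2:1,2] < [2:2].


Σ has 9 primitive collections:

  P = {1,4}:  v_{1} + v_{4} = 0 — sig = [2:]
  P = {5,6}:  v_{5} + v_{6} = 0 — sig = [2:]
  P = {1,2}:  v_{1} + v_{2} = v_{6} — sig = [2:1]
  P = {2,5}:  v_{2} + v_{5} = v_{4} — sig = [2:1]
  P = {2,6}:  v_{2} + v_{6} = v_{3} — sig = [2:1]
  P = {3,5}:  v_{3} + v_{5} = v_{2} — sig = [2:1]
  P = {4,6}:  v_{4} + v_{6} = v_{2} — sig = [2:1]
  P = {1,3}:  v_{1} + v_{3} = 2·v_{6} — sig = [2:2]
  P = {3,4}:  v_{3} + v_{4} = 2·v_{2} — sig = [2:2]

Hence PRS(X_Σ) =
    |P|=2: 9 collections, coeffs (), (), (1), (1), (1), (1), (1), (2), (2)


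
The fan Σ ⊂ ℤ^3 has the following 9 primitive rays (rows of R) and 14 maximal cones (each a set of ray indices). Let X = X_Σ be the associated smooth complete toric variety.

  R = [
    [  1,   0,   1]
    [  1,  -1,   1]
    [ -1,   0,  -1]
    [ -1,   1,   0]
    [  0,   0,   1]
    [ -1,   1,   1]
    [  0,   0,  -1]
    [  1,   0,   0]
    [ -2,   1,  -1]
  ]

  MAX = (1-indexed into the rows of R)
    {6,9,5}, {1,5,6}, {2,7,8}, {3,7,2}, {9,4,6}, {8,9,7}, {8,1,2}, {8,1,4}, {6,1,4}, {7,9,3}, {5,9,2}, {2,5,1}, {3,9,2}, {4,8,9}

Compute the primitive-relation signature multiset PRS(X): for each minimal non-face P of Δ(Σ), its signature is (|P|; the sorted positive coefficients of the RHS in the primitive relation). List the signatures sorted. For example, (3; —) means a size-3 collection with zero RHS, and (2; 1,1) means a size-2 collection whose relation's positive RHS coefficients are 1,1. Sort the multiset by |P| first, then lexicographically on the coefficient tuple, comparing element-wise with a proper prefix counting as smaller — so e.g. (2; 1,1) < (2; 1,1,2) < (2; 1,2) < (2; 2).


|primitive collections| = 17. Relations:

  P = {1,3}:  v_{1} + v_{3} = 0  →  sig = (2; —)
  P = {5,7}:  v_{5} + v_{7} = 0  →  sig = (2; —)
  P = {1,7}:  v_{1} + v_{7} = v_{8}  →  sig = (2; 1)
  P = {1,9}:  v_{1} + v_{9} = v_{4}  →  sig = (2; 1)
  P = {2,4}:  v_{2} + v_{4} = v_{5}  →  sig = (2; 1)
  P = {3,4}:  v_{3} + v_{4} = v_{9}  →  sig = (2; 1)
  P = {3,8}:  v_{3} + v_{8} = v_{7}  →  sig = (2; 1)
  P = {4,5}:  v_{4} + v_{5} = v_{6}  →  sig = (2; 1)
  P = {5,8}:  v_{5} + v_{8} = v_{1}  →  sig = (2; 1)
  P = {6,7}:  v_{6} + v_{7} = v_{4}  →  sig = (2; 1)
  P = {3,5}:  v_{3} + v_{5} = v_{2} + v_{9}  →  sig = (2; 1,1)
  P = {3,6}:  v_{3} + v_{6} = v_{5} + v_{9}  →  sig = (2; 1,1)
  P = {4,7}:  v_{4} + v_{7} = v_{8} + v_{9}  →  sig = (2; 1,1)
  P = {6,8}:  v_{6} + v_{8} = v_{1} + v_{4}  →  sig = (2; 1,1)
  P = {2,6}:  v_{2} + v_{6} = 2·v_{5}  →  sig = (2; 2)
  P = {2,8,9}:  v_{2} + v_{8} + v_{9} = 0  →  sig = (3; —)
  P = {2,7,9}:  v_{2} + v_{7} + v_{9} = v_{3}  →  sig = (3; 1)

Signatures (|P|; sorted positive RHS coefficients), sorted:
{ (2; —) ×2,  (2; 1) ×8,  (2; 1,1) ×4,  (2; 2),  (3; —),  (3; 1) }


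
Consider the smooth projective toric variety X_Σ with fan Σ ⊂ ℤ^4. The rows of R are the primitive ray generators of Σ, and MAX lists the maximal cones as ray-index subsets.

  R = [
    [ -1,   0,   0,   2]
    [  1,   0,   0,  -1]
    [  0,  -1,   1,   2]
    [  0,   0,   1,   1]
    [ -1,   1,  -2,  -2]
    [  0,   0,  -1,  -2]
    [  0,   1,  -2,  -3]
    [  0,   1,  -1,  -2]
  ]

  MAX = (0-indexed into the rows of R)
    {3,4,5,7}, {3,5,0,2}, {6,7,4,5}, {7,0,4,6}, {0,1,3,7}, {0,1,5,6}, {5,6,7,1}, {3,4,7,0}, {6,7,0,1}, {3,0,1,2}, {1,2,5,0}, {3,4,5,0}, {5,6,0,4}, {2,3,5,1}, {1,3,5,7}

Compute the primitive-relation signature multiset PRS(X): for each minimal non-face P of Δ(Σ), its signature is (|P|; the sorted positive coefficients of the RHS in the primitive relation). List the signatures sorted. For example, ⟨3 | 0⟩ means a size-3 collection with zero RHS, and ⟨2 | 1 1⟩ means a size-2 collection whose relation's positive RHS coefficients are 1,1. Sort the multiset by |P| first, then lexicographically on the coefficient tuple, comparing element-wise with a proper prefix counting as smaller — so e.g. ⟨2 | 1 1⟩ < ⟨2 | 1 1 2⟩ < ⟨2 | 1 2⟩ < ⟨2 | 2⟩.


The 7 primitive collections of Σ (r=8, n=4):

  {2,7}:  v_{2} + v_{7} = 0  so sig = ⟨2 | 0⟩
  {1,4}:  v_{1} + v_{4} = v_{6}  so sig = ⟨2 | 1⟩
  {3,6}:  v_{3} + v_{6} = v_{7}  so sig = ⟨2 | 1⟩
  {2,4}:  v_{2} + v_{4} = v_{0} + v_{5}  so sig = ⟨2 | 1 1⟩
  {2,6}:  v_{2} + v_{6} = v_{0} + v_{1} + v_{5}  so sig = ⟨2 | 1 1 1⟩
  {0,5,7}:  v_{0} + v_{5} + v_{7} = v_{4}  so sig = ⟨3 | 1⟩
  {0,1,3,5}:  v_{0} + v_{1} + v_{3} + v_{5} = 0  so sig = ⟨4 | 0⟩

so the primitive-relation signature multiset is
{ ⟨2 | 0⟩,  ⟨2 | 1⟩ ×2,  ⟨2 | 1 1⟩,  ⟨2 | 1 1 1⟩,  ⟨3 | 1⟩,  ⟨4 | 0⟩ }


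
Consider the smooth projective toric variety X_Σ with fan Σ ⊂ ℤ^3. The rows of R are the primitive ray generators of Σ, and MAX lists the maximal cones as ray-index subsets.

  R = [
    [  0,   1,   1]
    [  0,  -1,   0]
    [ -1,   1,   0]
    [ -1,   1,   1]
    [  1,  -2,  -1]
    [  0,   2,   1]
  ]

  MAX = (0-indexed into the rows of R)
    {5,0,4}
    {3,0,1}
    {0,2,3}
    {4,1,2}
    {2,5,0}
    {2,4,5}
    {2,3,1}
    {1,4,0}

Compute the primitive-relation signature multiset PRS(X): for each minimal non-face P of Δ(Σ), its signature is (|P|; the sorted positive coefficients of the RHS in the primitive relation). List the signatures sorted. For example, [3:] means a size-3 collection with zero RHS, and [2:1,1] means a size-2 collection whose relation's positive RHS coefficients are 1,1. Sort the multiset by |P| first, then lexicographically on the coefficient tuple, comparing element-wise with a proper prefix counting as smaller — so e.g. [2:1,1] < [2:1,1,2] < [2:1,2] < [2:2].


5 minimal non-faces of Δ(Σ) (on 6 rays):

  {1,5}:  v_{1} + v_{5} = v_{0}  ⇒ sig = [2:1]
  {3,4}:  v_{3} + v_{4} = v_{1}  ⇒ sig = [2:1]
  {3,5}:  v_{3} + v_{5} = 2·v_{0} + v_{2}  ⇒ sig = [2:1,2]
  {0,2,4}:  v_{0} + v_{2} + v_{4} = 0  ⇒ sig = [3:]
  {0,1,2}:  v_{0} + v_{1} + v_{2} = v_{3}  ⇒ sig = [3:1]

Signatures (|P|; sorted positive RHS coefficients), sorted:
    [2:1]
    [2:1]
    [2:1,2]
    [3:]
    [3:1]


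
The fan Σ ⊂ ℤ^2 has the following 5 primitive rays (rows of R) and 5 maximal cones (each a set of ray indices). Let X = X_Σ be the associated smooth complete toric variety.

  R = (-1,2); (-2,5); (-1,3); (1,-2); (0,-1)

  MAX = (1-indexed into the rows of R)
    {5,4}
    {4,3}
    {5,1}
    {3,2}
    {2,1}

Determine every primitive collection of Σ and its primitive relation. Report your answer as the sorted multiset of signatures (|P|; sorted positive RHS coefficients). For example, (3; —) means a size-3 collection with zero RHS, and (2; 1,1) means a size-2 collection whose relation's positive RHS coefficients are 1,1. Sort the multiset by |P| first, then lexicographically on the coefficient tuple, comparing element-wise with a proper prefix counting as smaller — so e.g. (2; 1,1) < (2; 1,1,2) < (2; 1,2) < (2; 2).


Δ(Σ) — 5 vertices, 5 min non-faces:

  P={1,4}:  v_{1} + v_{4} = 0  ⟹  sig = (2; —)
  P={1,3}:  v_{1} + v_{3} = v_{2}  ⟹  sig = (2; 1)
  P={2,4}:  v_{2} + v_{4} = v_{3}  ⟹  sig = (2; 1)
  P={3,5}:  v_{3} + v_{5} = v_{1}  ⟹  sig = (2; 1)
  P={2,5}:  v_{2} + v_{5} = 2·v_{1}  ⟹  sig = (2; 2)

Sorted signature multiset PRS(X):
{ (2; —),  (2; 1) ×3,  (2; 2) }


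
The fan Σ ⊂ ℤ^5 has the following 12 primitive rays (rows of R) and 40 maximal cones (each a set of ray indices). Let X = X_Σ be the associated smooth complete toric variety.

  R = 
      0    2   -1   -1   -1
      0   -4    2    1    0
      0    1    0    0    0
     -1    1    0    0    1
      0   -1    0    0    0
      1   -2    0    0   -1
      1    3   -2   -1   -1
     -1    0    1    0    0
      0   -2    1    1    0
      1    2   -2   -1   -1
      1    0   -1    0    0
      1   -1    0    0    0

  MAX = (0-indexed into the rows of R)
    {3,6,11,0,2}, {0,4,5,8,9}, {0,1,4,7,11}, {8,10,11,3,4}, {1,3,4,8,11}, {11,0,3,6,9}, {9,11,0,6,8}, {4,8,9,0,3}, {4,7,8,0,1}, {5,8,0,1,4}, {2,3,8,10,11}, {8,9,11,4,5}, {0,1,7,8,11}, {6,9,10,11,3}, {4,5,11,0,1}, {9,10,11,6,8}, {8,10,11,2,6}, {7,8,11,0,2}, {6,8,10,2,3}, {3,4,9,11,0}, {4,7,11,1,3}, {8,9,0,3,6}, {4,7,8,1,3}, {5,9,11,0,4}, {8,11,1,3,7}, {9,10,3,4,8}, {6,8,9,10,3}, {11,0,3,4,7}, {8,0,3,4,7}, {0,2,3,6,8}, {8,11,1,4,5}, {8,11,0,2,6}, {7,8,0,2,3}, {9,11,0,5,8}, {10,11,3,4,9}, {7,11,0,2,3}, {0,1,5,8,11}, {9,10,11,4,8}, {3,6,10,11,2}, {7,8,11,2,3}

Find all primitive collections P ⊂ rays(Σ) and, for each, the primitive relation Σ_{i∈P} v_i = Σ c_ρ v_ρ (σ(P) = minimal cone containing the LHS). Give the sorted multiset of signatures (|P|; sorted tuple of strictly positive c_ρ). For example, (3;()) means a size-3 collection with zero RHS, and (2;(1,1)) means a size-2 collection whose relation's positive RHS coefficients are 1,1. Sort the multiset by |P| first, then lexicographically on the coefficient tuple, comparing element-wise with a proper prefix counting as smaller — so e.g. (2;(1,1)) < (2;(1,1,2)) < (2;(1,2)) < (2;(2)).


Primitive collections (22):

  {2,4}:  v_{2} + v_{4} = 0  ⟹  sig = (2;())
  {7,10}:  v_{7} + v_{10} = 0  ⟹  sig = (2;())
  {0,10}:  v_{0} + v_{10} = v_{9}  ⟹  sig = (2;(1))
  {1,9}:  v_{1} + v_{9} = v_{5}  ⟹  sig = (2;(1))
  {2,9}:  v_{2} + v_{9} = v_{6}  ⟹  sig = (2;(1))
  {3,5}:  v_{3} + v_{5} = v_{4}  ⟹  sig = (2;(1))
  {4,6}:  v_{4} + v_{6} = v_{9}  ⟹  sig = (2;(1))
  {7,9}:  v_{7} + v_{9} = v_{0}  ⟹  sig = (2;(1))
  {5,7}:  v_{5} + v_{7} = v_{0} + v_{1}  ⟹  sig = (2;(1,1))
  {6,7}:  v_{6} + v_{7} = v_{0} + v_{2}  ⟹  sig = (2;(1,1))
  {1,2}:  v_{1} + v_{2} = v_{7} + v_{8} + v_{11}  ⟹  sig = (2;(1,1,1))
  {1,6}:  v_{1} + v_{6} = v_{0} + v_{8} + v_{11}  ⟹  sig = (2;(1,1,1))
  {1,10}:  v_{1} + v_{10} = v_{4} + v_{8} + v_{11}  ⟹  sig = (2;(1,1,1))
  {2,5}:  v_{2} + v_{5} = v_{0} + v_{8} + v_{11}  ⟹  sig = (2;(1,1,1))
  {5,6}:  v_{5} + v_{6} = v_{0} + v_{8} + v_{9} + v_{11}  ⟹  sig = (2;(1,1,1,1))
  {5,10}:  v_{5} + v_{10} = v_{4} + v_{8} + v_{9} + v_{11}  ⟹  sig = (2;(1,1,1,1))
  {0,1,3}:  v_{0} + v_{1} + v_{3} = v_{4} + v_{7}  ⟹  sig = (3;(1,1))
  {0,3,8,11}:  v_{0} + v_{3} + v_{8} + v_{11} = 0  ⟹  sig = (4;())
  {0,4,8,11}:  v_{0} + v_{4} + v_{8} + v_{11} = v_{5}  ⟹  sig = (4;(1))
  {3,8,9,11}:  v_{3} + v_{8} + v_{9} + v_{11} = v_{10}  ⟹  sig = (4;(1))
  {4,7,8,11}:  v_{4} + v_{7} + v_{8} + v_{11} = v_{1}  ⟹  sig = (4;(1))
  {3,6,8,11}:  v_{3} + v_{6} + v_{8} + v_{11} = v_{2} + v_{10}  ⟹  sig = (4;(1,1))

Sorted signature multiset PRS(X):
[(2;()), (2;()), (2;(1)), (2;(1)), (2;(1)), (2;(1)), (2;(1)), (2;(1)), (2;(1,1)), (2;(1,1)), (2;(1,1,1)), (2;(1,1,1)), (2;(1,1,1)), (2;(1,1,1)), (2;(1,1,1,1)), (2;(1,1,1,1)), (3;(1,1)), (4;()), (4;(1)), (4;(1)), (4;(1)), (4;(1,1))]


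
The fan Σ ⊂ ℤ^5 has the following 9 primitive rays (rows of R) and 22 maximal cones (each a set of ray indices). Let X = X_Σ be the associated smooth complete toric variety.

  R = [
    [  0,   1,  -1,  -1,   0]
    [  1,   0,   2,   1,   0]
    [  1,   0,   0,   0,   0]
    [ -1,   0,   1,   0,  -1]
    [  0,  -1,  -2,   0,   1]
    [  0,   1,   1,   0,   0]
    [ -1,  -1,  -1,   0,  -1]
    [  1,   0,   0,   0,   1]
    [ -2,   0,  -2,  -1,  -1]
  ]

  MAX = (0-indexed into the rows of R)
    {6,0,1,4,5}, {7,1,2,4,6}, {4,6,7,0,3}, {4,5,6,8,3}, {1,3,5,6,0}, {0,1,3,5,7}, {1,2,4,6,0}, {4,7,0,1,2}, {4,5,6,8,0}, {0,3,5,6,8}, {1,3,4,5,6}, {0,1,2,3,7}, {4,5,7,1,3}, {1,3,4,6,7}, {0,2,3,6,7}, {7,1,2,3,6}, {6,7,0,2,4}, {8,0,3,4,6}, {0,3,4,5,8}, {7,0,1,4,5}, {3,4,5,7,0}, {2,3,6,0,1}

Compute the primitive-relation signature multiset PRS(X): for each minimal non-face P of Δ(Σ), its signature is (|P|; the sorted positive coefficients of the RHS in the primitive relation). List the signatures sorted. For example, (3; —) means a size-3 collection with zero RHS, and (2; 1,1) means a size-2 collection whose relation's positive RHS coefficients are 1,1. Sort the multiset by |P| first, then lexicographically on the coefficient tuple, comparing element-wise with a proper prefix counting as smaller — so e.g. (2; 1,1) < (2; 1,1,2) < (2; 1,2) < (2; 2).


Δ(Σ) — 9 vertices, 9 min non-faces:

  P={1,8}:  v_{1} + v_{8} = v_{5} + v_{6}  ⟹  sig = (2; 1,1)
  P={2,5}:  v_{2} + v_{5} = v_{0} + v_{1}  ⟹  sig = (2; 1,1)
  P={2,8}:  v_{2} + v_{8} = v_{0} + v_{6}  ⟹  sig = (2; 1,1)
  P={7,8}:  v_{7} + v_{8} = v_{0} + v_{3} + v_{4}  ⟹  sig = (2; 1,1,1)
  P={5,6,7}:  v_{5} + v_{6} + v_{7} = 0  ⟹  sig = (3; —)
  P={2,3,4}:  v_{2} + v_{3} + v_{4} = v_{6} + v_{7}  ⟹  sig = (3; 1,1)
  P={0,1,3,4}:  v_{0} + v_{1} + v_{3} + v_{4} = 0  ⟹  sig = (4; —)
  P={0,1,6,7}:  v_{0} + v_{1} + v_{6} + v_{7} = v_{2}  ⟹  sig = (4; 1)
  P={0,3,4,5,6}:  v_{0} + v_{3} + v_{4} + v_{5} + v_{6} = v_{8}  ⟹  sig = (5; 1)

Hence PRS(X_Σ) =
    (2; 1,1)
    (2; 1,1)
    (2; 1,1)
    (2; 1,1,1)
    (3; —)
    (3; 1,1)
    (4; —)
    (4; 1)
    (5; 1)


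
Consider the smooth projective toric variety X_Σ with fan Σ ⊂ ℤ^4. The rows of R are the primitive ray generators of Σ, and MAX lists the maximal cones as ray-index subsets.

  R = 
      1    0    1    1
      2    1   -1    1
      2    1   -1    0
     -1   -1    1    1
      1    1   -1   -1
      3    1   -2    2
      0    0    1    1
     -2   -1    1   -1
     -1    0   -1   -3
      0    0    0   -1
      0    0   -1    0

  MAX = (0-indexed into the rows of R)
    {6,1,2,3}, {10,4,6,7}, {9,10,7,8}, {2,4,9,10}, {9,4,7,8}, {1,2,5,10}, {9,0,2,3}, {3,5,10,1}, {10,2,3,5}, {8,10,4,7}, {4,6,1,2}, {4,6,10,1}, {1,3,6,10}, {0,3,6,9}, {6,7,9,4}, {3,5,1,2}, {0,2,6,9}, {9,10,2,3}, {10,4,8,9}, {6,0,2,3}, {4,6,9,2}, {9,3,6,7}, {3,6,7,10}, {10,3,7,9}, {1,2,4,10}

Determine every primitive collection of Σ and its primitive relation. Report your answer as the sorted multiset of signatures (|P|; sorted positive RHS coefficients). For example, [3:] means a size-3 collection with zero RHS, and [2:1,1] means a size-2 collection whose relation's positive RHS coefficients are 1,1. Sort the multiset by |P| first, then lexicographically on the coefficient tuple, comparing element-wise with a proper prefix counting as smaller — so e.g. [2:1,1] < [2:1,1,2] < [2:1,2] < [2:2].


24 minimal non-faces of Δ(Σ) (on 11 rays):

  {1,7}:  v_{1} + v_{7} = 0  →  sig = [2:]
  {3,4}:  v_{3} + v_{4} = 0  →  sig = [2:]
  {1,9}:  v_{1} + v_{9} = v_{2}  →  sig = [2:1]
  {2,7}:  v_{2} + v_{7} = v_{9}  →  sig = [2:1]
  {0,10}:  v_{0} + v_{10} = v_{2} + v_{3}  →  sig = [2:1,1]
  {6,8}:  v_{6} + v_{8} = v_{4} + v_{7}  →  sig = [2:1,1]
  {0,4}:  v_{0} + v_{4} = v_{2} + v_{6} + v_{9}  →  sig = [2:1,1,1]
  {1,8}:  v_{1} + v_{8} = v_{4} + v_{9} + v_{10}  →  sig = [2:1,1,1]
  {3,8}:  v_{3} + v_{8} = v_{7} + v_{9} + v_{10}  →  sig = [2:1,1,1]
  {4,5}:  v_{4} + v_{5} = v_{1} + v_{2} + v_{10}  →  sig = [2:1,1,1]
  {5,7}:  v_{5} + v_{7} = v_{2} + v_{3} + v_{10}  →  sig = [2:1,1,1]
  {0,1}:  v_{0} + v_{1} = 2·v_{2} + v_{3} + v_{6}  →  sig = [2:1,1,2]
  {0,7}:  v_{0} + v_{7} = v_{3} + v_{6} + 2·v_{9}  →  sig = [2:1,1,2]
  {2,8}:  v_{2} + v_{8} = v_{4} + 2·v_{9} + v_{10}  →  sig = [2:1,1,2]
  {5,8}:  v_{5} + v_{8} = v_{2} + v_{9} + 2·v_{10}  →  sig = [2:1,1,2]
  {5,9}:  v_{5} + v_{9} = 2·v_{2} + v_{3} + v_{10}  →  sig = [2:1,1,2]
  {5,6}:  v_{5} + v_{6} = 2·v_{1} + v_{3}  →  sig = [2:1,2]
  {0,5}:  v_{0} + v_{5} = v_{1} + 2·v_{2} + 2·v_{3}  →  sig = [2:1,2,2]
  {0,8}:  v_{0} + v_{8} = 2·v_{9}  →  sig = [2:2]
  {6,9,10}:  v_{6} + v_{9} + v_{10} = 0  →  sig = [3:]
  {2,6,10}:  v_{2} + v_{6} + v_{10} = v_{1}  →  sig = [3:1]
  {1,2,3,10}:  v_{1} + v_{2} + v_{3} + v_{10} = v_{5}  →  sig = [4:1]
  {2,3,6,9}:  v_{2} + v_{3} + v_{6} + v_{9} = v_{0}  →  sig = [4:1]
  {4,7,9,10}:  v_{4} + v_{7} + v_{9} + v_{10} = v_{8}  →  sig = [4:1]

Hence PRS(X_Σ) =
{ [2:] ×2,  [2:1] ×2,  [2:1,1] ×2,  [2:1,1,1] ×5,  [2:1,1,2] ×5,  [2:1,2],  [2:1,2,2],  [2:2],  [3:],  [3:1],  [4:1] ×3 }


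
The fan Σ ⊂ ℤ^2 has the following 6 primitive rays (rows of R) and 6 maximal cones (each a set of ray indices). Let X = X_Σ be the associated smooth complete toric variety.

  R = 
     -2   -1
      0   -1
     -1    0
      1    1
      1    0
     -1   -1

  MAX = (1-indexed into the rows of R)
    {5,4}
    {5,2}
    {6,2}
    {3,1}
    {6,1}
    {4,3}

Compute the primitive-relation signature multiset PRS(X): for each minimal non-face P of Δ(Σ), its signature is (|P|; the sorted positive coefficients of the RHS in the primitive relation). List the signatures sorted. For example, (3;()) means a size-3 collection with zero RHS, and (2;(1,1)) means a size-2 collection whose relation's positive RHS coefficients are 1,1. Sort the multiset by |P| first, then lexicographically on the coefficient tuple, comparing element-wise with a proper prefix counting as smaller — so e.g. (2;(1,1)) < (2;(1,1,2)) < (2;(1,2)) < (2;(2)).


9 minimal non-faces of Δ(Σ) (on 6 rays):

  • {3,5}:  v_{3} + v_{5} = 0  →  sig = (2;())
  • {4,6}:  v_{4} + v_{6} = 0  →  sig = (2;())
  • {1,4}:  v_{1} + v_{4} = v_{3}  →  sig = (2;(1))
  • {1,5}:  v_{1} + v_{5} = v_{6}  →  sig = (2;(1))
  • {2,3}:  v_{2} + v_{3} = v_{6}  →  sig = (2;(1))
  • {2,4}:  v_{2} + v_{4} = v_{5}  →  sig = (2;(1))
  • {3,6}:  v_{3} + v_{6} = v_{1}  →  sig = (2;(1))
  • {5,6}:  v_{5} + v_{6} = v_{2}  →  sig = (2;(1))
  • {1,2}:  v_{1} + v_{2} = 2·v_{6}  →  sig = (2;(2))

so the primitive-relation signature multiset is
    |P|=2: 9 collections, coeffs (), (), (1), (1), (1), (1), (1), (1), (2)


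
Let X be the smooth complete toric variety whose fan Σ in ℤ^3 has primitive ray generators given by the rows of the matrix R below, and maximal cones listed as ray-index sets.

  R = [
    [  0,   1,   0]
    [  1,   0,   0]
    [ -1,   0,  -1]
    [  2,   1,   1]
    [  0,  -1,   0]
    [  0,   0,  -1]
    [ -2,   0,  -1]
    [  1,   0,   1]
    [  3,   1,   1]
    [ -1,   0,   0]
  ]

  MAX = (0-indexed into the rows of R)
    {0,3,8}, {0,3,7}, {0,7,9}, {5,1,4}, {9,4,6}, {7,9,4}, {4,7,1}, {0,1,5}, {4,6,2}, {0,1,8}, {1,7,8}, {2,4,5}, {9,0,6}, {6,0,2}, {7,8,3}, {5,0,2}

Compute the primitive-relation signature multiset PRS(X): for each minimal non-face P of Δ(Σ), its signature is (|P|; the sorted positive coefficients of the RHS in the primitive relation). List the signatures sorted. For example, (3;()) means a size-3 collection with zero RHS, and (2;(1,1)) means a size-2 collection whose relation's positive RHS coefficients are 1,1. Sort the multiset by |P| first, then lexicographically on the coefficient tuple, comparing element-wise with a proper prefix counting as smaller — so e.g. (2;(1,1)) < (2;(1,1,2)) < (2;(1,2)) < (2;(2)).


23 minimal non-faces of Δ(Σ) (on 10 rays):

  P={0,4}:  v_{0} + v_{4} = 0 ; sig = (2;())
  P={1,9}:  v_{1} + v_{9} = 0 ; sig = (2;())
  P={2,7}:  v_{2} + v_{7} = 0 ; sig = (2;())
  P={1,2}:  v_{1} + v_{2} = v_{5} ; sig = (2;(1))
  P={1,3}:  v_{1} + v_{3} = v_{8} ; sig = (2;(1))
  P={1,6}:  v_{1} + v_{6} = v_{2} ; sig = (2;(1))
  P={2,9}:  v_{2} + v_{9} = v_{6} ; sig = (2;(1))
  P={3,6}:  v_{3} + v_{6} = v_{0} ; sig = (2;(1))
  P={5,7}:  v_{5} + v_{7} = v_{1} ; sig = (2;(1))
  P={5,9}:  v_{5} + v_{9} = v_{2} ; sig = (2;(1))
  P={6,7}:  v_{6} + v_{7} = v_{9} ; sig = (2;(1))
  P={8,9}:  v_{8} + v_{9} = v_{3} ; sig = (2;(1))
  P={2,3}:  v_{2} + v_{3} = v_{0} + v_{1} ; sig = (2;(1,1))
  P={3,4}:  v_{3} + v_{4} = v_{1} + v_{7} ; sig = (2;(1,1))
  P={3,9}:  v_{3} + v_{9} = v_{0} + v_{7} ; sig = (2;(1,1))
  P={6,8}:  v_{6} + v_{8} = v_{0} + v_{1} ; sig = (2;(1,1))
  P={2,8}:  v_{2} + v_{8} = v_{0} + 2·v_{1} ; sig = (2;(1,2))
  P={3,5}:  v_{3} + v_{5} = v_{0} + 2·v_{1} ; sig = (2;(1,2))
  P={4,8}:  v_{4} + v_{8} = 2·v_{1} + v_{7} ; sig = (2;(1,2))
  P={5,8}:  v_{5} + v_{8} = v_{0} + 3·v_{1} ; sig = (2;(1,3))
  P={5,6}:  v_{5} + v_{6} = 2·v_{2} ; sig = (2;(2))
  P={0,1,7}:  v_{0} + v_{1} + v_{7} = v_{3} ; sig = (3;(1))
  P={0,7,8}:  v_{0} + v_{7} + v_{8} = 2·v_{3} ; sig = (3;(2))

Sorted signature multiset PRS(X):
[(2;()), (2;()), (2;()), (2;(1)), (2;(1)), (2;(1)), (2;(1)), (2;(1)), (2;(1)), (2;(1)), (2;(1)), (2;(1)), (2;(1,1)), (2;(1,1)), (2;(1,1)), (2;(1,1)), (2;(1,2)), (2;(1,2)), (2;(1,2)), (2;(1,3)), (2;(2)), (3;(1)), (3;(2))]


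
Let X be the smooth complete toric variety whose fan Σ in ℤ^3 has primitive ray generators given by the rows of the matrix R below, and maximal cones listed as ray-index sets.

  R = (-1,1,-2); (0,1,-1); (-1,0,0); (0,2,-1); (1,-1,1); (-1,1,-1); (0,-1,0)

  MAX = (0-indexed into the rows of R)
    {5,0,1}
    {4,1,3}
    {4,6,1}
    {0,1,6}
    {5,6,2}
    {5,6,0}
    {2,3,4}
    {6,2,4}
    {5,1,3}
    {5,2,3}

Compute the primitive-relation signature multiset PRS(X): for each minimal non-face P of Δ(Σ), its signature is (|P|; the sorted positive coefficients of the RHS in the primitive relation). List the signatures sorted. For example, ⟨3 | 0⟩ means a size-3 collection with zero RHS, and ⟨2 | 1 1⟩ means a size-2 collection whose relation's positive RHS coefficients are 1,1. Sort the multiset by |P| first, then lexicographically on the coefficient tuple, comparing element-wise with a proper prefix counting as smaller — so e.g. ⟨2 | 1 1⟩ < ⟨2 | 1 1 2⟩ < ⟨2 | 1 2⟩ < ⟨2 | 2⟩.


Σ has 7 primitive collections:

  P={4,5}:  v_{4} + v_{5} = 0  ⟹  sig = ⟨2 | 0⟩
  P={1,2}:  v_{1} + v_{2} = v_{5}  ⟹  sig = ⟨2 | 1⟩
  P={3,6}:  v_{3} + v_{6} = v_{1}  ⟹  sig = ⟨2 | 1⟩
  P={0,4}:  v_{0} + v_{4} = v_{1} + v_{6}  ⟹  sig = ⟨2 | 1 1⟩
  P={0,2}:  v_{0} + v_{2} = 2·v_{5} + v_{6}  ⟹  sig = ⟨2 | 1 2⟩
  P={0,3}:  v_{0} + v_{3} = 2·v_{1} + v_{5}  ⟹  sig = ⟨2 | 1 2⟩
  P={1,5,6}:  v_{1} + v_{5} + v_{6} = v_{0}  ⟹  sig = ⟨3 | 1⟩

Hence PRS(X_Σ) =
    |P|=2: 6 collections, coeffs (), (1), (1), (1,1), (1,2), (1,2)
    |P|=3: 1 collection, coeffs (1)


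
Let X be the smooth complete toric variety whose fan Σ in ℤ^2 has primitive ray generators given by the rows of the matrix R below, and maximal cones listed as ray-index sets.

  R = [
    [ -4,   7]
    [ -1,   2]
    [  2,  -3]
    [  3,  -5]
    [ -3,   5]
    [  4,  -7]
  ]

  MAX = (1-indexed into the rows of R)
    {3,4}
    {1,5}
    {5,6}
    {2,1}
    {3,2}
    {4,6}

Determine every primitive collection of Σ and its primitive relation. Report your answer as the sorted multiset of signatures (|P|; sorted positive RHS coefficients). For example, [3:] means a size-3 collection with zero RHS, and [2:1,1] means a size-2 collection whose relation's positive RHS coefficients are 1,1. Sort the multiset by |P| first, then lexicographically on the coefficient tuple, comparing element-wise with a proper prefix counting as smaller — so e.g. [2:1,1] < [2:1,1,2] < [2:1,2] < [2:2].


9 minimal non-faces of Δ(Σ) (on 6 rays):

  {1,6}:  v_{1} + v_{6} = 0  so sig = [2:]
  {4,5}:  v_{4} + v_{5} = 0  so sig = [2:]
  {1,4}:  v_{1} + v_{4} = v_{2}  so sig = [2:1]
  {2,4}:  v_{2} + v_{4} = v_{3}  so sig = [2:1]
  {2,5}:  v_{2} + v_{5} = v_{1}  so sig = [2:1]
  {2,6}:  v_{2} + v_{6} = v_{4}  so sig = [2:1]
  {3,5}:  v_{3} + v_{5} = v_{2}  so sig = [2:1]
  {1,3}:  v_{1} + v_{3} = 2·v_{2}  so sig = [2:2]
  {3,6}:  v_{3} + v_{6} = 2·v_{4}  so sig = [2:2]

Sorted signature multiset PRS(X):
    [2:]
    [2:]
    [2:1]
    [2:1]
    [2:1]
    [2:1]
    [2:1]
    [2:2]
    [2:2]


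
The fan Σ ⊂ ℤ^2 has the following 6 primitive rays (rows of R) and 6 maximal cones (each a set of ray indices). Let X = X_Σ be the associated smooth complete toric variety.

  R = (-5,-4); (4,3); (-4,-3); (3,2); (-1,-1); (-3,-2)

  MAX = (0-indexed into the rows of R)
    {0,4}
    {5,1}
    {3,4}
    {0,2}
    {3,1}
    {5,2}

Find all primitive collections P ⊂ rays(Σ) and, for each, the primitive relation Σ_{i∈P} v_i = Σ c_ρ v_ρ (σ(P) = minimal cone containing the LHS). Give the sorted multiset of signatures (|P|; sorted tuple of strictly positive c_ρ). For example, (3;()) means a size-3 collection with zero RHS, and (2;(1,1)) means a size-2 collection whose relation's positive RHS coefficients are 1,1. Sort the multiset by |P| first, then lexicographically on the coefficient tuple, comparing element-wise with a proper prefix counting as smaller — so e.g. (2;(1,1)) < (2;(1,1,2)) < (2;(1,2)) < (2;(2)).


Σ has 9 primitive collections:

  {1,2}:  v_{1} + v_{2} = 0 ; sig = (2;())
  {3,5}:  v_{3} + v_{5} = 0 ; sig = (2;())
  {0,1}:  v_{0} + v_{1} = v_{4} ; sig = (2;(1))
  {1,4}:  v_{1} + v_{4} = v_{3} ; sig = (2;(1))
  {2,3}:  v_{2} + v_{3} = v_{4} ; sig = (2;(1))
  {2,4}:  v_{2} + v_{4} = v_{0} ; sig = (2;(1))
  {4,5}:  v_{4} + v_{5} = v_{2} ; sig = (2;(1))
  {0,3}:  v_{0} + v_{3} = 2·v_{4} ; sig = (2;(2))
  {0,5}:  v_{0} + v_{5} = 2·v_{2} ; sig = (2;(2))

Hence PRS(X_Σ) =
    (2;())
    (2;())
    (2;(1))
    (2;(1))
    (2;(1))
    (2;(1))
    (2;(1))
    (2;(2))
    (2;(2))


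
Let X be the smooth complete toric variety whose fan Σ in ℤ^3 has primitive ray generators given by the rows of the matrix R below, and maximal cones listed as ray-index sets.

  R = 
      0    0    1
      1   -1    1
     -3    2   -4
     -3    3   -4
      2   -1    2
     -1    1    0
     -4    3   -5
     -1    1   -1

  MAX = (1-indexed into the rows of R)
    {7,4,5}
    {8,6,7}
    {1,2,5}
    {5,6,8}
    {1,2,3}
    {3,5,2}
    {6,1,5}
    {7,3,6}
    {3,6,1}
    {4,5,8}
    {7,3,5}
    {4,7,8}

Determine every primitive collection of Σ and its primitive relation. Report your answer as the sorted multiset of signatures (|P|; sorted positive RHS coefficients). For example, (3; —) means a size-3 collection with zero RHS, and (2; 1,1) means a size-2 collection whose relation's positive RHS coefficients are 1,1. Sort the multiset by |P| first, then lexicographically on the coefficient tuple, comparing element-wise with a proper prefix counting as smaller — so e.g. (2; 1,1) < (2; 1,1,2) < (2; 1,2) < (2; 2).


|primitive collections| = 14. Relations:

  {2,8}:  v_{2} + v_{8} = 0 ; sig = (2; —)
  {1,8}:  v_{1} + v_{8} = v_{6} ; sig = (2; 1)
  {2,6}:  v_{2} + v_{6} = v_{1} ; sig = (2; 1)
  {2,7}:  v_{2} + v_{7} = v_{3} ; sig = (2; 1)
  {3,8}:  v_{3} + v_{8} = v_{7} ; sig = (2; 1)
  {1,7}:  v_{1} + v_{7} = v_{3} + v_{6} ; sig = (2; 1,1)
  {2,4}:  v_{2} + v_{4} = v_{5} + v_{7} ; sig = (2; 1,1)
  {3,4}:  v_{3} + v_{4} = v_{5} + 2·v_{7} ; sig = (2; 1,2)
  {1,4}:  v_{1} + v_{4} = 3·v_{8} ; sig = (2; 3)
  {4,6}:  v_{4} + v_{6} = 4·v_{8} ; sig = (2; 4)
  {1,3,5}:  v_{1} + v_{3} + v_{5} = v_{8} ; sig = (3; 1)
  {5,7,8}:  v_{5} + v_{7} + v_{8} = v_{4} ; sig = (3; 1)
  {3,5,6}:  v_{3} + v_{5} + v_{6} = 2·v_{8} ; sig = (3; 2)
  {5,6,7}:  v_{5} + v_{6} + v_{7} = 3·v_{8} ; sig = (3; 3)

Signatures (|P|; sorted positive RHS coefficients), sorted:
    (2; —)
    (2; 1)
    (2; 1)
    (2; 1)
    (2; 1)
    (2; 1,1)
    (2; 1,1)
    (2; 1,2)
    (2; 3)
    (2; 4)
    (3; 1)
    (3; 1)
    (3; 2)
    (3; 3)
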